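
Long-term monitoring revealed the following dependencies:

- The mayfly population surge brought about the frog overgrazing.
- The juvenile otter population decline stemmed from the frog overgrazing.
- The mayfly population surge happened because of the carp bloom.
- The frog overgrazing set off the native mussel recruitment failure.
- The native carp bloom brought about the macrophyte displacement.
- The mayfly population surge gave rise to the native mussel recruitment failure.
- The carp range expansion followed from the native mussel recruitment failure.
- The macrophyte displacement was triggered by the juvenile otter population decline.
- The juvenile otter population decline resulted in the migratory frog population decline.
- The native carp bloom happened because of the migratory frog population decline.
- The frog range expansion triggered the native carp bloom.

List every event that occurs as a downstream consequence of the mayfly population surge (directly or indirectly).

Direct effects: the frog overgrazing, the native mussel recruitment failure.
2 steps out: the carp range expansion, the juvenile otter population decline.
3 steps out: the migratory frog population decline, the macrophyte displacement.
4 steps out: the native carp bloom.
Not reachable from it: the carp bloom, the frog range expansion.

the carp range expansion, the frog overgrazing, the juvenile otter population decline, the macrophyte displacement, the migratory frog population decline, the native carp bloom, the native mussel recruitment failure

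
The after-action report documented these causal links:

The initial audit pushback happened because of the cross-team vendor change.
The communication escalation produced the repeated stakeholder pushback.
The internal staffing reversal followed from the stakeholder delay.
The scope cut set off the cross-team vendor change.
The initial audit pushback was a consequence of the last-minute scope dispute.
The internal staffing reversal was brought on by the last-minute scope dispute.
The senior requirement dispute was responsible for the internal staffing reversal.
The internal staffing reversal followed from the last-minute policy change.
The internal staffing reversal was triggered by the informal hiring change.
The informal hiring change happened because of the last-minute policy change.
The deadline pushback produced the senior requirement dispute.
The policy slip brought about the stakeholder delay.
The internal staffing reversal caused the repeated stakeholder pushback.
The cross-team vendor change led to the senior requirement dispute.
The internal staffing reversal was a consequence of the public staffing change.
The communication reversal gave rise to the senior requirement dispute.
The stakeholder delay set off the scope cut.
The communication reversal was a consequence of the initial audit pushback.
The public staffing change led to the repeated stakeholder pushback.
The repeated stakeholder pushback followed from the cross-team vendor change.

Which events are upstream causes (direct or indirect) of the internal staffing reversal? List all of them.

Immediate causes of the internal staffing reversal: the last-minute scope dispute, the stakeholder delay, the public staffing change, the last-minute policy change, the informal hiring change, the senior requirement dispute.
Further upstream: the policy slip, the scope cut, the cross-team vendor change, the initial audit pushback, the communication reversal, the deadline pushback.

the communication reversal, the cross-team vendor change, the deadline pushback, the informal hiring change, the initial audit pushback, the last-minute policy change, the last-minute scope dispute, the policy slip, the public staffing change, the scope cut, the senior requirement dispute, the stakeholder delay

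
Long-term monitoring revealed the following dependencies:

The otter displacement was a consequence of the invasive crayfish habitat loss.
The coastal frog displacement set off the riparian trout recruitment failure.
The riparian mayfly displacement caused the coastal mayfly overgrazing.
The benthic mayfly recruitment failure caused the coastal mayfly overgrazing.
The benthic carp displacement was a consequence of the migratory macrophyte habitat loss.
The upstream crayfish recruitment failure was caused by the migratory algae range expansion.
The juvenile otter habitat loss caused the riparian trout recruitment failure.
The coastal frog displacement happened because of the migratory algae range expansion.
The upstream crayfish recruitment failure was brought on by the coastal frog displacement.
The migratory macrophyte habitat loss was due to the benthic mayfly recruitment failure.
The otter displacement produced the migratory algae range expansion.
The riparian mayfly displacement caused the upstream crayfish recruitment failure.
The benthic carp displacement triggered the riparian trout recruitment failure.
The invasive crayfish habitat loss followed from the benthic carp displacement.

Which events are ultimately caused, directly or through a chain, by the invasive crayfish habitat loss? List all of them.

the coastal frog displacement, the migratory algae range expansion, the otter displacement, the riparian trout recruitment failure, the upstream crayfish recruitment failure

Direct effects: the otter displacement.
2 steps out: the migratory algae range expansion.
3 steps out: the coastal frog displacement, the upstream crayfish recruitment failure.
4 steps out: the riparian trout recruitment failure.
Not reachable from it: the benthic mayfly recruitment failure, the migratory macrophyte habitat loss, the benthic carp displacement, the riparian mayfly displacement, the coastal mayfly overgrazing, the juvenile otter habitat loss.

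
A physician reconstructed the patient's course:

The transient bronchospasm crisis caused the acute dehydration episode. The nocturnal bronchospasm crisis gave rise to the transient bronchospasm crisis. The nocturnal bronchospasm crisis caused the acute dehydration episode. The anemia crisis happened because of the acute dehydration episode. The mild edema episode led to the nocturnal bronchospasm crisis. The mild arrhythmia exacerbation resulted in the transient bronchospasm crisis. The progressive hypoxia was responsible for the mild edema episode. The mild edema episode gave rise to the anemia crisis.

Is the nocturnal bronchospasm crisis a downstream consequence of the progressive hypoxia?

Yes

There is a causal chain: the progressive hypoxia → the mild edema episode → the nocturnal bronchospasm crisis.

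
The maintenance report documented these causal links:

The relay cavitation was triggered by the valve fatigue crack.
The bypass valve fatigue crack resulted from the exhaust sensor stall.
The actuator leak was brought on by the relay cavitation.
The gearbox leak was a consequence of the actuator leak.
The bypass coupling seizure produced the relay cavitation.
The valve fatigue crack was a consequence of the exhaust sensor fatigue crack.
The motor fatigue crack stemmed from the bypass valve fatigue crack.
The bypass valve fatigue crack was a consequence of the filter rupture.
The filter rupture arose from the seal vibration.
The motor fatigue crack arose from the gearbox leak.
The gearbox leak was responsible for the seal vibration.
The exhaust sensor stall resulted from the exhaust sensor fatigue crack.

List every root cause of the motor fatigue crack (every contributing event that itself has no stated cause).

the bypass coupling seizure, the exhaust sensor fatigue crack

Tracing upstream from the motor fatigue crack: the motor fatigue crack ← the bypass valve fatigue crack ← the exhaust sensor stall ← the exhaust sensor fatigue crack.
A separate upstream branch: the motor fatigue crack ← the gearbox leak ← the actuator leak ← the relay cavitation ← the bypass coupling seizure.
Each of those chain origins has no stated cause.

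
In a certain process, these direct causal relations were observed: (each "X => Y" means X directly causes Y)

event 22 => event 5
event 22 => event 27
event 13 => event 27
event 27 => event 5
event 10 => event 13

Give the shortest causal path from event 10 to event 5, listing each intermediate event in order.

event 10 → event 13 → event 27 → event 5

event 10 → event 13
event 13 → event 27
event 27 → event 5
Length: 3 steps.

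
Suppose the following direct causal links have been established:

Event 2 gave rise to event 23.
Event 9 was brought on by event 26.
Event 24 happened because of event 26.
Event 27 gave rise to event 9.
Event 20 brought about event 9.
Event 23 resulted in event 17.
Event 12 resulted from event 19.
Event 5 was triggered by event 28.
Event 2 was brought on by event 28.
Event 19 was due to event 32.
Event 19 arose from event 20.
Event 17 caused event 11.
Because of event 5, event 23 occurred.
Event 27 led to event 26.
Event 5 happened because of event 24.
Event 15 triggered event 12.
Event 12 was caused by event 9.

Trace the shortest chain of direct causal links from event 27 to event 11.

event 27 → event 26 → event 24 → event 5 → event 23 → event 17 → event 11

event 27 → event 26
event 26 → event 24
event 24 → event 5
event 5 → event 23
event 23 → event 17
event 17 → event 11
Length: 6 steps.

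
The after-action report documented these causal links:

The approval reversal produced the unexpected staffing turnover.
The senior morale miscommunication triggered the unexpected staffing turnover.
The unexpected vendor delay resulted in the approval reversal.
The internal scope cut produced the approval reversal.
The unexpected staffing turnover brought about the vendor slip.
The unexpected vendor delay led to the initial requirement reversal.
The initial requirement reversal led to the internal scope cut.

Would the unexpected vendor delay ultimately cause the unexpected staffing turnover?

Yes

There is a causal chain: the unexpected vendor delay → the approval reversal → the unexpected staffing turnover.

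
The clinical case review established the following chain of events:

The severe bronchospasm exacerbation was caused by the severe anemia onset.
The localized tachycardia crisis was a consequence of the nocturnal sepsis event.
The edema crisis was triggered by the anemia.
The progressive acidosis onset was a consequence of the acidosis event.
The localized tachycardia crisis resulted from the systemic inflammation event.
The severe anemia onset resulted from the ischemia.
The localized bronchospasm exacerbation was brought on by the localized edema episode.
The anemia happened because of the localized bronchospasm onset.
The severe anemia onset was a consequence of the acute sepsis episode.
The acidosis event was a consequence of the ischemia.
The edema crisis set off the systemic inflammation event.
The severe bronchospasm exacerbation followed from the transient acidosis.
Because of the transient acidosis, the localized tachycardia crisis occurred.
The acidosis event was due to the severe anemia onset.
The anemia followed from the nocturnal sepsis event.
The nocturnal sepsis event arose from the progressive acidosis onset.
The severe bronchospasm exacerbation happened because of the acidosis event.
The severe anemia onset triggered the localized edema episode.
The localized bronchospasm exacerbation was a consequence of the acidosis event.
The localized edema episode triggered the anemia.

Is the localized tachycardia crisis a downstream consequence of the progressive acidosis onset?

There is a causal chain: the progressive acidosis onset → the nocturnal sepsis event → the localized tachycardia crisis.

Yes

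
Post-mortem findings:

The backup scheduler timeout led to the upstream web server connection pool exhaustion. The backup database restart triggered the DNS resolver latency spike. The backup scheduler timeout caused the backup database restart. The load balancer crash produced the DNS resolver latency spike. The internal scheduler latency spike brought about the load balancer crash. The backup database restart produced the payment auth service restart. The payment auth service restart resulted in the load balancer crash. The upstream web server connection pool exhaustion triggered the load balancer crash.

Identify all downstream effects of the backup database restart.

the DNS resolver latency spike, the load balancer crash, the payment auth service restart

Direct effects: the payment auth service restart, the DNS resolver latency spike.
2 steps out: the load balancer crash.
Not reachable from it: the backup scheduler timeout, the upstream web server connection pool exhaustion, the internal scheduler latency spike.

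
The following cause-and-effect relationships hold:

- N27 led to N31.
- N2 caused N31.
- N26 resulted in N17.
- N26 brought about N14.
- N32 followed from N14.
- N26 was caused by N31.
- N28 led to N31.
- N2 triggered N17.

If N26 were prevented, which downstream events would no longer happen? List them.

Downstream of N26: N14, N32, N17.
Of those, still caused via another path: N17.
The remainder have no surviving cause.

N14, N32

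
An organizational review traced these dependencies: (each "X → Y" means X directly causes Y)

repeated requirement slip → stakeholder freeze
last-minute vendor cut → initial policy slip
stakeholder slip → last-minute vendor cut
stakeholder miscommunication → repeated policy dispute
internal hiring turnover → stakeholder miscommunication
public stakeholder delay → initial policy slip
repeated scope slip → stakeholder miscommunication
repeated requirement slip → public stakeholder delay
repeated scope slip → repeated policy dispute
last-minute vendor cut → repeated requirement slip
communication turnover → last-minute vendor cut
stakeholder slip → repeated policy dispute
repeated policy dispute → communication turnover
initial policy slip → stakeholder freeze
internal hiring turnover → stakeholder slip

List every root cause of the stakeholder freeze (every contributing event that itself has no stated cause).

Tracing upstream from the stakeholder freeze: the stakeholder freeze ← the repeated requirement slip ← the last-minute vendor cut ← the stakeholder slip ← the internal hiring turnover.
A separate upstream branch: the stakeholder freeze ← the repeated requirement slip ← the last-minute vendor cut ← the communication turnover ← the repeated policy dispute ← the repeated scope slip.
Each of those chain origins has no stated cause.

the internal hiring turnover, the repeated scope slip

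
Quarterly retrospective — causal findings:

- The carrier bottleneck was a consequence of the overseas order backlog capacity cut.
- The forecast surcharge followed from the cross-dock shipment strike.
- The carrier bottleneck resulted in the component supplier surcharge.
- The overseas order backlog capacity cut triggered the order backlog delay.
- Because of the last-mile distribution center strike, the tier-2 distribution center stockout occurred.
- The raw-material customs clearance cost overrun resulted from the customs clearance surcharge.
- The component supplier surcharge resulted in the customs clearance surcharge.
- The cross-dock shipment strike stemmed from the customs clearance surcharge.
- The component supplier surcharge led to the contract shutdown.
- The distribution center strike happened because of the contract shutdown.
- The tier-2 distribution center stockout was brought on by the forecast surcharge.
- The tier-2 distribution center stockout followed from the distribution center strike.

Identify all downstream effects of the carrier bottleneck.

the component supplier surcharge, the contract shutdown, the cross-dock shipment strike, the customs clearance surcharge, the distribution center strike, the forecast surcharge, the raw-material customs clearance cost overrun, the tier-2 distribution center stockout

Direct effects: the component supplier surcharge.
2 steps out: the customs clearance surcharge, the contract shutdown.
3 steps out: the raw-material customs clearance cost overrun, the distribution center strike, the cross-dock shipment strike.
4 steps out: the forecast surcharge, the tier-2 distribution center stockout.
Not reachable from it: the overseas order backlog capacity cut, the order backlog delay, the last-mile distribution center strike.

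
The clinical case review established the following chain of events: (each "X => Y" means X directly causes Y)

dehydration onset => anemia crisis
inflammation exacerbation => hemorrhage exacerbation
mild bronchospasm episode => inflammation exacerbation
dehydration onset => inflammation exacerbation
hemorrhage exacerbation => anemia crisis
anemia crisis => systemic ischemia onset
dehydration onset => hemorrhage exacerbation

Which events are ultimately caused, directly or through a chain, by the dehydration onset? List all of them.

the anemia crisis, the hemorrhage exacerbation, the inflammation exacerbation, the systemic ischemia onset

Direct effects: the inflammation exacerbation, the hemorrhage exacerbation, the anemia crisis.
2 steps out: the systemic ischemia onset.
Not reachable from it: the mild bronchospasm episode.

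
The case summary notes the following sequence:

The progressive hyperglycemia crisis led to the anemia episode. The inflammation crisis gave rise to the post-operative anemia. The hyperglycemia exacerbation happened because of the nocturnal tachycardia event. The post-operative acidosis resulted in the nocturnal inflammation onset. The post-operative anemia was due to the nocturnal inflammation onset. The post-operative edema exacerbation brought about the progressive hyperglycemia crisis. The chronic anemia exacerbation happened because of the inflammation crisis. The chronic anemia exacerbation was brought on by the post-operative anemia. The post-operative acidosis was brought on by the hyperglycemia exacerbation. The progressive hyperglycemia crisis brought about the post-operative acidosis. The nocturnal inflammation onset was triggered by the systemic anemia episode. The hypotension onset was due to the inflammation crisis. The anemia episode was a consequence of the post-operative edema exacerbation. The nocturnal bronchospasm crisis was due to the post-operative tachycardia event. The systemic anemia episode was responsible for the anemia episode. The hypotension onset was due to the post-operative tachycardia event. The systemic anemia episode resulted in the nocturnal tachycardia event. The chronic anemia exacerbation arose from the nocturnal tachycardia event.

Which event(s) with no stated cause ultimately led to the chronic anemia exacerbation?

Tracing upstream from the chronic anemia exacerbation: the chronic anemia exacerbation ← the nocturnal tachycardia event ← the systemic anemia episode.
A separate upstream branch: the chronic anemia exacerbation ← the post-operative anemia ← the nocturnal inflammation onset ← the post-operative acidosis ← the progressive hyperglycemia crisis ← the post-operative edema exacerbation.
A separate upstream branch: the chronic anemia exacerbation ← the inflammation crisis.
Each of those chain origins has no stated cause.

the inflammation crisis, the post-operative edema exacerbation, the systemic anemia episode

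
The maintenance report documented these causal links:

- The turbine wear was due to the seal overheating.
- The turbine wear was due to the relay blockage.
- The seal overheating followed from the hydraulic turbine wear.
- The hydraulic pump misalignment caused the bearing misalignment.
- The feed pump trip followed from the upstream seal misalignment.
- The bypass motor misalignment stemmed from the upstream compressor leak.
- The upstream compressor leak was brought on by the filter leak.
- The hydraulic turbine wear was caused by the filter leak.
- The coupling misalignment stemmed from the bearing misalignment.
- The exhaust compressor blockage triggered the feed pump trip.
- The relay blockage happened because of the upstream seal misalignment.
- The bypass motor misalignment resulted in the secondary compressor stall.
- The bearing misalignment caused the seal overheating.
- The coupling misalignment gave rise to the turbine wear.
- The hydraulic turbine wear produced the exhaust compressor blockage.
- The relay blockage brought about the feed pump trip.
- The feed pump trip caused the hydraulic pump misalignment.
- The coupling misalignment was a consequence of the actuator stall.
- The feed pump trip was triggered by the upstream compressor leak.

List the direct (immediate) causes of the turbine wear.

Upstream contributors include the filter leak, the upstream compressor leak, the hydraulic turbine wear, the upstream seal misalignment, the actuator stall, the exhaust compressor blockage, the feed pump trip, the hydraulic pump misalignment, the bearing misalignment, but only the coupling misalignment, the relay blockage, the seal overheating feed directly into the turbine wear.

the coupling misalignment, the relay blockage, the seal overheating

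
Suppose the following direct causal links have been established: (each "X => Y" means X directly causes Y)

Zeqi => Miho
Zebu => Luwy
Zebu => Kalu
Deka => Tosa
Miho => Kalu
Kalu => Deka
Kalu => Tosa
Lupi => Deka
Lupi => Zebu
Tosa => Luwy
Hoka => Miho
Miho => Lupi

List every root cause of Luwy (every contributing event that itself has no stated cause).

Hoka, Zeqi

Tracing upstream from Luwy: Luwy ← Zebu ← Lupi ← Miho ← Hoka.
A separate upstream branch: Luwy ← Zebu ← Lupi ← Miho ← Zeqi.
Each of those chain origins has no stated cause.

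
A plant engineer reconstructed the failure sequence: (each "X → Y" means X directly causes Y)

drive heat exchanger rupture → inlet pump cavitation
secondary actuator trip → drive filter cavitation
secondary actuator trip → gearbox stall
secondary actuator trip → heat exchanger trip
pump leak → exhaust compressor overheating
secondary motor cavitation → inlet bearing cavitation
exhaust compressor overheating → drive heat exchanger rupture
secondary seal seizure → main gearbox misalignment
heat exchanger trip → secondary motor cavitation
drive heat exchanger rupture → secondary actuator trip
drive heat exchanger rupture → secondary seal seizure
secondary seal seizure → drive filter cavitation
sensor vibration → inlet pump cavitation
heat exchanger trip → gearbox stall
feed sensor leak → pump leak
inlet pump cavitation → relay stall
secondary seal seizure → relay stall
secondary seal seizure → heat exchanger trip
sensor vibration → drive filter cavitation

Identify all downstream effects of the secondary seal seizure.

the drive filter cavitation, the gearbox stall, the heat exchanger trip, the inlet bearing cavitation, the main gearbox misalignment, the relay stall, the secondary motor cavitation

Direct effects: the heat exchanger trip, the main gearbox misalignment, the relay stall, the drive filter cavitation.
2 steps out: the secondary motor cavitation, the gearbox stall.
3 steps out: the inlet bearing cavitation.
Not reachable from it: the sensor vibration, the feed sensor leak, the pump leak, the exhaust compressor overheating, the drive heat exchanger rupture, the inlet pump cavitation, the secondary actuator trip.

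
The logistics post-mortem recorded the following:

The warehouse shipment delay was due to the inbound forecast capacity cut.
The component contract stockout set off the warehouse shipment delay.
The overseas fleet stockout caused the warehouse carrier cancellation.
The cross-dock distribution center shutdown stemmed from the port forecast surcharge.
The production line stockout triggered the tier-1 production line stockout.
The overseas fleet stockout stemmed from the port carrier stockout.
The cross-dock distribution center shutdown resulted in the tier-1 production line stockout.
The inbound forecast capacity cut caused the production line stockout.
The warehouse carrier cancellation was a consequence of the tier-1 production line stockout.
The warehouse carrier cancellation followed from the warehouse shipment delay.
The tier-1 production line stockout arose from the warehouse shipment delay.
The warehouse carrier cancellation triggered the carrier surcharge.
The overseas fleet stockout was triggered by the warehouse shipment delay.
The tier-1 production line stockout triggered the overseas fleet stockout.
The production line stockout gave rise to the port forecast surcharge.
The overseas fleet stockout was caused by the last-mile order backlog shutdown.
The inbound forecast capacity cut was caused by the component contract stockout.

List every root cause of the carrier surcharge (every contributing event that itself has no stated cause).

Tracing upstream from the carrier surcharge: the carrier surcharge ← the warehouse carrier cancellation ← the warehouse shipment delay ← the component contract stockout.
A separate upstream branch: the carrier surcharge ← the warehouse carrier cancellation ← the overseas fleet stockout ← the port carrier stockout.
A separate upstream branch: the carrier surcharge ← the warehouse carrier cancellation ← the overseas fleet stockout ← the last-mile order backlog shutdown.
Each of those chain origins has no stated cause.

the component contract stockout, the last-mile order backlog shutdown, the port carrier stockout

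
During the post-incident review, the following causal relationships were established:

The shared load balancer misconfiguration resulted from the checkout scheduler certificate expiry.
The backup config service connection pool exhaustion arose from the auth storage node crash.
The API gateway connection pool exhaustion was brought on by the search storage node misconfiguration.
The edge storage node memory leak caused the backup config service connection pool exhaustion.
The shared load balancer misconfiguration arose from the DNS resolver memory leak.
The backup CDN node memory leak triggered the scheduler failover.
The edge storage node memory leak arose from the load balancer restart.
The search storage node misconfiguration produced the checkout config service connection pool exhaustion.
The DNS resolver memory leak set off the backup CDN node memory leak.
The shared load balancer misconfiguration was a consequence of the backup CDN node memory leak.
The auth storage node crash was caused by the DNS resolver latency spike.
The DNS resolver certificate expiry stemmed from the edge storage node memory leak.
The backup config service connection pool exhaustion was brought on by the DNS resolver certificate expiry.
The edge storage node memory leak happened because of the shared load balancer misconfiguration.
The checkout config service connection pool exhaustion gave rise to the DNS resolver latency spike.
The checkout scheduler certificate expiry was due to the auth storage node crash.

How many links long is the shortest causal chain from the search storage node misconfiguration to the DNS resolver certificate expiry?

7

Shortest chain: the search storage node misconfiguration → the checkout config service connection pool exhaustion → the DNS resolver latency spike → the auth storage node crash → the checkout scheduler certificate expiry → the shared load balancer misconfiguration → the edge storage node memory leak → the DNS resolver certificate expiry.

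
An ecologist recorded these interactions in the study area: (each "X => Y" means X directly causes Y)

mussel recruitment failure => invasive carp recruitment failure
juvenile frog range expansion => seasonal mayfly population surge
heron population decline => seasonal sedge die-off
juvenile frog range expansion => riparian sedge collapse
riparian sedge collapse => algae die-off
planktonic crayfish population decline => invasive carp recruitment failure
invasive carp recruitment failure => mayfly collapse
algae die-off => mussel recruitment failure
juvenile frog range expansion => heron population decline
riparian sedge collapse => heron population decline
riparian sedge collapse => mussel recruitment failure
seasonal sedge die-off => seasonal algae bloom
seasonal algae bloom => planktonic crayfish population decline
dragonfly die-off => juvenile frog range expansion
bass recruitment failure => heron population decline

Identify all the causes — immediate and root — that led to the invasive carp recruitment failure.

Immediate causes of the invasive carp recruitment failure: the planktonic crayfish population decline, the mussel recruitment failure.
Further upstream: the dragonfly die-off, the juvenile frog range expansion, the riparian sedge collapse, the heron population decline, the seasonal sedge die-off, the algae die-off, the seasonal algae bloom, the bass recruitment failure.

the algae die-off, the bass recruitment failure, the dragonfly die-off, the heron population decline, the juvenile frog range expansion, the mussel recruitment failure, the planktonic crayfish population decline, the riparian sedge collapse, the seasonal algae bloom, the seasonal sedge die-off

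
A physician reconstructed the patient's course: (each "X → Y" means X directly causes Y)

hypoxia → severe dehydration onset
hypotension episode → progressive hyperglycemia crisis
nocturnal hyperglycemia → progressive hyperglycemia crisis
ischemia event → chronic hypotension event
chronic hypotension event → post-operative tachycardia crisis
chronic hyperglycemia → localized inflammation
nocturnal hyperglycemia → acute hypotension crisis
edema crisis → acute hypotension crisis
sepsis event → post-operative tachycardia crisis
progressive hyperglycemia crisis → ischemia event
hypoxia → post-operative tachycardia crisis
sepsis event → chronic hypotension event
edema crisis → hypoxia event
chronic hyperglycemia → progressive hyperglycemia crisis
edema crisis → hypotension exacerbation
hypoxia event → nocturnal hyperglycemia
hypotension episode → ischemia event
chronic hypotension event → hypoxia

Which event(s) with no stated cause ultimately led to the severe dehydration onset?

the chronic hyperglycemia, the edema crisis, the hypotension episode, the sepsis event

Tracing upstream from the severe dehydration onset: the severe dehydration onset ← the hypoxia ← the chronic hypotension event ← the ischemia event ← the progressive hyperglycemia crisis ← the nocturnal hyperglycemia ← the hypoxia event ← the edema crisis.
A separate upstream branch: the severe dehydration onset ← the hypoxia ← the chronic hypotension event ← the ischemia event ← the progressive hyperglycemia crisis ← the chronic hyperglycemia.
A separate upstream branch: the severe dehydration onset ← the hypoxia ← the chronic hypotension event ← the ischemia event ← the hypotension episode.
A separate upstream branch: the severe dehydration onset ← the hypoxia ← the chronic hypotension event ← the sepsis event.
Each of those chain origins has no stated cause.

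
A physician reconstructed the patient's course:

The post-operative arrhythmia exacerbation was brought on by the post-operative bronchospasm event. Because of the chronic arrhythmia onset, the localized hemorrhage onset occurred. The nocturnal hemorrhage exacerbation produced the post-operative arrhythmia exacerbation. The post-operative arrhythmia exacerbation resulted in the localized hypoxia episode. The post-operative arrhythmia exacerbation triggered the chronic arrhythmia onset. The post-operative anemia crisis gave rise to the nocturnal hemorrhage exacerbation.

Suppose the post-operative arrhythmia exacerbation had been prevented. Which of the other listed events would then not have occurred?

Downstream of the post-operative arrhythmia exacerbation: the chronic arrhythmia onset, the localized hemorrhage onset, the localized hypoxia episode.

the chronic arrhythmia onset, the localized hemorrhage onset, the localized hypoxia episode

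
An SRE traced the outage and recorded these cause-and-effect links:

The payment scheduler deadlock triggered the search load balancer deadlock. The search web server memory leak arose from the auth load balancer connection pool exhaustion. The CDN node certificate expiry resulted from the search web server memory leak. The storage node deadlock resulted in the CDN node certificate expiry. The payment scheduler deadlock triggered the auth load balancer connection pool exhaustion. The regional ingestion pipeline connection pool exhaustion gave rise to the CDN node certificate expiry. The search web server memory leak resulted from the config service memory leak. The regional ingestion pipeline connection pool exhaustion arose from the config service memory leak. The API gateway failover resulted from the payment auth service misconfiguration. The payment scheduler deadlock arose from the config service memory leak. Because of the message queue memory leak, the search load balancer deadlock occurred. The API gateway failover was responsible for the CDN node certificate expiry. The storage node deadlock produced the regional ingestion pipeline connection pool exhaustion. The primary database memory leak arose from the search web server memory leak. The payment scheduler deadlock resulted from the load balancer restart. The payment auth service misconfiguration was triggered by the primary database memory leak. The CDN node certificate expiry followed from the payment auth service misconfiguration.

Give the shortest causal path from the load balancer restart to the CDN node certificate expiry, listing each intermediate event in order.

the load balancer restart → the payment scheduler deadlock
the payment scheduler deadlock → the auth load balancer connection pool exhaustion
the auth load balancer connection pool exhaustion → the search web server memory leak
the search web server memory leak → the CDN node certificate expiry
Length: 4 steps.

the load balancer restart → the payment scheduler deadlock → the auth load balancer connection pool exhaustion → the search web server memory leak → the CDN node certificate expiry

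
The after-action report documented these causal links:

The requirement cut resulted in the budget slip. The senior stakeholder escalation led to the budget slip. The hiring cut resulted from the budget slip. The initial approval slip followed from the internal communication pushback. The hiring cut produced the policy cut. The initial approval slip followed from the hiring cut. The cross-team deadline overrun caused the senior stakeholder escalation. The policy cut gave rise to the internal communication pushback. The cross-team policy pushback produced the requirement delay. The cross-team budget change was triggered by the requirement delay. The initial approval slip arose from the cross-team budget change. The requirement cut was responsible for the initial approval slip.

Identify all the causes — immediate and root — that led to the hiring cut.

Immediate cause of the hiring cut: the budget slip.
Further upstream: the cross-team deadline overrun, the senior stakeholder escalation, the requirement cut.

the budget slip, the cross-team deadline overrun, the requirement cut, the senior stakeholder escalation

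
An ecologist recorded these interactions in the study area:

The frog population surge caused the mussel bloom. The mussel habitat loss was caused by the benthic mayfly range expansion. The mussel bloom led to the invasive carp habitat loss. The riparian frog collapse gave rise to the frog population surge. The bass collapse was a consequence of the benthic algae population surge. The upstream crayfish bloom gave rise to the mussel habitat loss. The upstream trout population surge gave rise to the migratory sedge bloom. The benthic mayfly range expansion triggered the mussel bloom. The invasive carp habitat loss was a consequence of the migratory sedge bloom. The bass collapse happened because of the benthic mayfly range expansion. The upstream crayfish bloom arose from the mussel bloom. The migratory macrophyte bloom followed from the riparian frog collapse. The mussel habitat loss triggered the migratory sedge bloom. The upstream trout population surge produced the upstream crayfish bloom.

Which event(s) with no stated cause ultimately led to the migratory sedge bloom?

the benthic mayfly range expansion, the riparian frog collapse, the upstream trout population surge

Tracing upstream from the migratory sedge bloom: the migratory sedge bloom ← the upstream trout population surge.
A separate upstream branch: the migratory sedge bloom ← the mussel habitat loss ← the upstream crayfish bloom ← the mussel bloom ← the frog population surge ← the riparian frog collapse.
A separate upstream branch: the migratory sedge bloom ← the mussel habitat loss ← the benthic mayfly range expansion.
Each of those chain origins has no stated cause.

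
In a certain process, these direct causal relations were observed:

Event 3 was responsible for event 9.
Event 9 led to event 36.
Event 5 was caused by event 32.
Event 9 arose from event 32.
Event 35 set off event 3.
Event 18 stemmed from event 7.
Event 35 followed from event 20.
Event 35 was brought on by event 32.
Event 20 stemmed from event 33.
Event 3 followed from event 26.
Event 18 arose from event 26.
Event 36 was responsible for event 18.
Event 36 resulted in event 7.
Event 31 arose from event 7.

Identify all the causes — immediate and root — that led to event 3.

Immediate causes of event 3: event 26, event 35.
Further upstream: event 32, event 33, event 20.

event 20, event 26, event 32, event 33, event 35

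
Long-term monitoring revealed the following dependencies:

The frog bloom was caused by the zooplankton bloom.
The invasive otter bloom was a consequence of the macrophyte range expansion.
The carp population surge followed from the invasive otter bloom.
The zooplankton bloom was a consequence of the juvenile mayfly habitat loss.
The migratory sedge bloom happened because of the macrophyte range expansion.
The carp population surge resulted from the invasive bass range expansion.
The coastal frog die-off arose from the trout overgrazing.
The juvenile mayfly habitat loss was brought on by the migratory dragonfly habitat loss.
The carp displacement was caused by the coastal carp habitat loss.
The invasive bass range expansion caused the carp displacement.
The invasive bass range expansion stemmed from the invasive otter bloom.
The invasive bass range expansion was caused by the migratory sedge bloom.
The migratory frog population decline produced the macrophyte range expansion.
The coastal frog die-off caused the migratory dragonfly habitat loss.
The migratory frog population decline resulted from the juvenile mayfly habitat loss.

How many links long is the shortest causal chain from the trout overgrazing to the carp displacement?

8

Shortest chain: the trout overgrazing → the coastal frog die-off → the migratory dragonfly habitat loss → the juvenile mayfly habitat loss → the migratory frog population decline → the macrophyte range expansion → the invasive otter bloom → the invasive bass range expansion → the carp displacement.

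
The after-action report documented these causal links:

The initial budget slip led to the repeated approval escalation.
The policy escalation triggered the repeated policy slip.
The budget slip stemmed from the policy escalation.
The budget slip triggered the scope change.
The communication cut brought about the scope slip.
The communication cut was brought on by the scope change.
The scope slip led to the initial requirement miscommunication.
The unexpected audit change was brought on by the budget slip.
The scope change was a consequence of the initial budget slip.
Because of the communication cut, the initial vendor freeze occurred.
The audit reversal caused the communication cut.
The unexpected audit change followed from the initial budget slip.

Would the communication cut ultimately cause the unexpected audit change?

No

The communication cut leads to the initial vendor freeze, the scope slip, the initial requirement miscommunication; the unexpected audit change is not among them.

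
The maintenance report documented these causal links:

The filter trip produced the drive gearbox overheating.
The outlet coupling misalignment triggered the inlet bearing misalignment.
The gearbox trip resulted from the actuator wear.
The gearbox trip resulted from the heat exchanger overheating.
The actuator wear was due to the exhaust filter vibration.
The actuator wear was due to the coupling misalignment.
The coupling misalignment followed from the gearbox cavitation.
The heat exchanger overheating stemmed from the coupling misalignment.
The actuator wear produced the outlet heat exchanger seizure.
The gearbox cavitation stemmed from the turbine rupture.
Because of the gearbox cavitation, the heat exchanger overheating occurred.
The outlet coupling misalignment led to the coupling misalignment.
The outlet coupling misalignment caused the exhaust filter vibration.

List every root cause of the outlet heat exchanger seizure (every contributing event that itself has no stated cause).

the outlet coupling misalignment, the turbine rupture

Tracing upstream from the outlet heat exchanger seizure: the outlet heat exchanger seizure ← the actuator wear ← the exhaust filter vibration ← the outlet coupling misalignment.
A separate upstream branch: the outlet heat exchanger seizure ← the actuator wear ← the coupling misalignment ← the gearbox cavitation ← the turbine rupture.
Each of those chain origins has no stated cause.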